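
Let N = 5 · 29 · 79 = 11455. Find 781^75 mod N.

8036

Mod 5: 781 ≡ 1; by Fermat, exponent reduces to 75 mod 4 = 3; 1^3 ≡ 1 (mod 5).
Mod 29: 781 ≡ 27; by Fermat, exponent reduces to 75 mod 28 = 19; 27^19 ≡ 3 (mod 29).
Mod 79: 781 ≡ 70; 70^75 ≡ 57 (mod 79).
Combine by CRT: x ≡ 1 (mod 5), x ≡ 3 (mod 29), x ≡ 57 (mod 79) ⇒ x ≡ 8036 (mod 11455).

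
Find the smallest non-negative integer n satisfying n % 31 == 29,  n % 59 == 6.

From n ≡ 29 (mod 31) write n = 29 + 31t. Substituting into n ≡ 6 (mod 59) gives 31t ≡ 36 (mod 59), and since 31⁻¹ ≡ 40 (mod 59), t ≡ 24. Hence n ≡ 29 + 31·24 = 773 (mod 1829).

773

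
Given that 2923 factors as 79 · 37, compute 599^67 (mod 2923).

Mod 79: 599 ≡ 46; 46^67 ≡ 62 (mod 79).
Mod 37: 599 ≡ 7; by Fermat, exponent reduces to 67 mod 36 = 31; 7^31 ≡ 33 (mod 37).
Combine by CRT: x ≡ 62 (mod 79), x ≡ 33 (mod 37) ⇒ x ≡ 773 (mod 2923).

773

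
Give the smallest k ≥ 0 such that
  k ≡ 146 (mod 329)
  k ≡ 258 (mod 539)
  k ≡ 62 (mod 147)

gcd(329, 539) = 7 and 7 | (258 − 146), so the pair is consistent; merging gives k ≡ 6726 (mod 25333), where 25333 = lcm(329, 539).
gcd(25333, 147) = 49 and 49 | (62 − 6726), so the pair is consistent; merging gives k ≡ 57392 (mod 75999), where 75999 = lcm(25333, 147).
The solution is unique modulo lcm(329, 539, 147) = 75999.

57392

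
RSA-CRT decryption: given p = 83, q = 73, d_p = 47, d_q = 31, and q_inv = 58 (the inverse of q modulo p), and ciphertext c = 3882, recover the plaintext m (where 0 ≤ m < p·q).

983

m₁ = c^(d_p) mod p: c ≡ 64 (mod 83), and 64^47 mod 83 = 70.
m₂ = c^(d_q) mod q: c ≡ 13 (mod 73), and 13^31 mod 73 = 34.
h = q_inv·(m₁ − m₂) mod p = 58·(70 − 34) mod 83 = 13.
m = m₂ + h·q = 34 + 13·73 = 983.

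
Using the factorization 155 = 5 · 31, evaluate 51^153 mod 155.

Mod 5: 51 ≡ 1; by Fermat, exponent reduces to 153 mod 4 = 1; 1^1 ≡ 1 (mod 5).
Mod 31: 51 ≡ 20; by Fermat, exponent reduces to 153 mod 30 = 3; 20^3 ≡ 2 (mod 31).
Combine by CRT: x ≡ 1 (mod 5), x ≡ 2 (mod 31) ⇒ x ≡ 126 (mod 155).

126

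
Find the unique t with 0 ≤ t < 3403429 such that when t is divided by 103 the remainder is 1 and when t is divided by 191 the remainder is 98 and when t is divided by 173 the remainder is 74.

The moduli are pairwise coprime; N = 103·191·173 = 3403429.
N/103 = 33043; 33043 ≡ 83 (mod 103); 83·36 ≡ 1, so inverse 36.
N/191 = 17819; 17819 ≡ 56 (mod 191); 56·58 ≡ 1, so inverse 58.
N/173 = 19673; 19673 ≡ 124 (mod 173); 124·60 ≡ 1, so inverse 60.
t ≡ 1·33043·36 + 98·17819·58 + 74·19673·60 = 189820864.
189820864 mod 3403429 = 2632269.

2632269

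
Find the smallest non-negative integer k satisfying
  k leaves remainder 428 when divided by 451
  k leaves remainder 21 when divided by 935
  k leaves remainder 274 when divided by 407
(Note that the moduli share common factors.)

407681

gcd(451, 935) = 11 and 11 | (21 − 428), so the pair is consistent; merging gives k ≡ 24331 (mod 38335), where 38335 = lcm(451, 935).
gcd(38335, 407) = 11 and 11 | (274 − 24331), so the pair is consistent; merging gives k ≡ 407681 (mod 1418395), where 1418395 = lcm(38335, 407).
The solution is unique modulo lcm(451, 935, 407) = 1418395.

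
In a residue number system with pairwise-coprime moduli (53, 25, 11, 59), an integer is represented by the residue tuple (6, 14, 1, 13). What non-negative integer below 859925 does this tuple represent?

728014

The moduli are pairwise coprime; N = 53·25·11·59 = 859925.
N/53 = 16225; 16225 ≡ 7 (mod 53); 7·38 ≡ 1, so inverse 38.
N/25 = 34397; 34397 ≡ 22 (mod 25); 22·8 ≡ 1, so inverse 8.
N/11 = 78175; 78175 ≡ 9 (mod 11); 9·5 ≡ 1, so inverse 5.
N/59 = 14575; 14575 ≡ 2 (mod 59); 2·30 ≡ 1, so inverse 30.
x ≡ 6·16225·38 + 14·34397·8 + 1·78175·5 + 13·14575·30 = 13626889.
13626889 mod 859925 = 728014.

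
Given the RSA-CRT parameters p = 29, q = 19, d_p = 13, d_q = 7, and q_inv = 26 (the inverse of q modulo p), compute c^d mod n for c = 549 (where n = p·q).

m₁ = c^(d_p) mod p: c ≡ 27 (mod 29), and 27^13 mod 29 = 15.
m₂ = c^(d_q) mod q: c ≡ 17 (mod 19), and 17^7 mod 19 = 5.
h = q_inv·(m₁ − m₂) mod p = 26·(15 − 5) mod 29 = 28.
m = m₂ + h·q = 5 + 28·19 = 537.

537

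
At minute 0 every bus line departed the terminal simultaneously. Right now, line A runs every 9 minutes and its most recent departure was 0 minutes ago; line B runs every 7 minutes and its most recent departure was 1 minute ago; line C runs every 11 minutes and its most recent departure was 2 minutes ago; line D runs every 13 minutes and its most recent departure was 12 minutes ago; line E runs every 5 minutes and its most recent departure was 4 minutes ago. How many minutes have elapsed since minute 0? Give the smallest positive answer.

The moduli are pairwise coprime; N = 9·7·11·13·5 = 45045.
N/9 = 5005; 5005 ≡ 1 (mod 9), inverse 1.
N/7 = 6435; 6435 ≡ 2 (mod 7); 2·4 ≡ 1, so inverse 4.
N/11 = 4095; 4095 ≡ 3 (mod 11); 3·4 ≡ 1, so inverse 4.
N/13 = 3465; 3465 ≡ 7 (mod 13); 7·2 ≡ 1, so inverse 2.
N/5 = 9009; 9009 ≡ 4 (mod 5); 4·4 ≡ 1, so inverse 4.
t ≡ 0·5005·1 + 1·6435·4 + 2·4095·4 + 12·3465·2 + 4·9009·4 = 285804.
285804 mod 45045 = 15534.

15534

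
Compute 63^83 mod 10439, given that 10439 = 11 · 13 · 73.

Mod 11: 63 ≡ 8; by Fermat, exponent reduces to 83 mod 10 = 3; 8^3 ≡ 6 (mod 11).
Mod 13: 63 ≡ 11; by Fermat, exponent reduces to 83 mod 12 = 11; 11^11 ≡ 6 (mod 13).
Mod 73: 63 ≡ 63; by Fermat, exponent reduces to 83 mod 72 = 11; 63^11 ≡ 22 (mod 73).
Combine by CRT: x ≡ 6 (mod 11), x ≡ 6 (mod 13), x ≡ 22 (mod 73) ⇒ x ≡ 2723 (mod 10439).

2723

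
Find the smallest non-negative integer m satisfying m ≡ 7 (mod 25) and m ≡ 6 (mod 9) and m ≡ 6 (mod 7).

From m ≡ 7 (mod 25) write m = 7 + 25t. Substituting into m ≡ 6 (mod 9) gives 25t ≡ 8 (mod 9), and since 7⁻¹ ≡ 4 (mod 9), t ≡ 5. Hence m ≡ 7 + 25·5 = 132 (mod 225).
From m ≡ 132 (mod 225) write m = 132 + 225t. Substituting into m ≡ 6 (mod 7) gives 225t ≡ 0 (mod 7), and since 1⁻¹ ≡ 1 (mod 7), t ≡ 0. Hence m ≡ 132 + 225·0 = 132 (mod 1575).

132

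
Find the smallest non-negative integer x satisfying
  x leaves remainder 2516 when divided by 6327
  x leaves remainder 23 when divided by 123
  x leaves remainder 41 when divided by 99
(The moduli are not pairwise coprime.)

gcd(6327, 123) = 3 and 3 | (23 − 2516), so the pair is consistent; merging gives x ≡ 185999 (mod 259407), where 259407 = lcm(6327, 123).
gcd(259407, 99) = 9 and 9 | (41 − 185999), so the pair is consistent; merging gives x ≡ 1742441 (mod 2853477), where 2853477 = lcm(259407, 99).
The solution is unique modulo lcm(6327, 123, 99) = 2853477.

1742441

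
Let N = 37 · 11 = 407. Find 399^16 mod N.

322

Mod 37: 399 ≡ 29; 29^16 ≡ 26 (mod 37).
Mod 11: 399 ≡ 3; by Fermat, exponent reduces to 16 mod 10 = 6; 3^6 ≡ 3 (mod 11).
Combine by CRT: x ≡ 26 (mod 37), x ≡ 3 (mod 11) ⇒ x ≡ 322 (mod 407).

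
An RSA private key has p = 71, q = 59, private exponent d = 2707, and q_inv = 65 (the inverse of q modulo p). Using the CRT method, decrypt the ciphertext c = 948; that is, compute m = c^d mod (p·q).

2329

d_p = d mod (p−1) = 2707 mod 70 = 47; d_q = d mod (q−1) = 39.
m₁ = c^(d_p) mod p: c ≡ 25 (mod 71), and 25^47 mod 71 = 57.
m₂ = c^(d_q) mod q: c ≡ 4 (mod 59), and 4^39 mod 59 = 28.
h = q_inv·(m₁ − m₂) mod p = 65·(57 − 28) mod 71 = 39.
m = m₂ + h·q = 28 + 39·59 = 2329.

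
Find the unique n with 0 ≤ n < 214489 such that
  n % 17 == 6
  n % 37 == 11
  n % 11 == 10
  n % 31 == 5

From n ≡ 6 (mod 17) write n = 6 + 17t. Substituting into n ≡ 11 (mod 37) gives 17t ≡ 5 (mod 37), and since 17⁻¹ ≡ 24 (mod 37), t ≡ 9. Hence n ≡ 6 + 17·9 = 159 (mod 629).
From n ≡ 159 (mod 629) write n = 159 + 629t. Substituting into n ≡ 10 (mod 11) gives 629t ≡ 5 (mod 11), and since 2⁻¹ ≡ 6 (mod 11), t ≡ 8. Hence n ≡ 159 + 629·8 = 5191 (mod 6919).
From n ≡ 5191 (mod 6919) write n = 5191 + 6919t. Substituting into n ≡ 5 (mod 31) gives 6919t ≡ 22 (mod 31), and since 6⁻¹ ≡ 26 (mod 31), t ≡ 14. Hence n ≡ 5191 + 6919·14 = 102057 (mod 214489).

102057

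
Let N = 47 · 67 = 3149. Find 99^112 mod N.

Mod 47: 99 ≡ 5; by Fermat, exponent reduces to 112 mod 46 = 20; 5^20 ≡ 3 (mod 47).
Mod 67: 99 ≡ 32; by Fermat, exponent reduces to 112 mod 66 = 46; 32^46 ≡ 33 (mod 67).
Combine by CRT: x ≡ 3 (mod 47), x ≡ 33 (mod 67) ⇒ x ≡ 1507 (mod 3149).

1507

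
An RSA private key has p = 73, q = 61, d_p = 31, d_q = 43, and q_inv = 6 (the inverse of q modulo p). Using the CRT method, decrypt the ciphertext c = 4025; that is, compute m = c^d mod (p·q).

m₁ = c^(d_p) mod p: c ≡ 10 (mod 73), and 10^31 mod 73 = 22.
m₂ = c^(d_q) mod q: c ≡ 60 (mod 61), and 60^43 mod 61 = 60.
h = q_inv·(m₁ − m₂) mod p = 6·(22 − 60) mod 73 = 64.
m = m₂ + h·q = 60 + 64·61 = 3964.

3964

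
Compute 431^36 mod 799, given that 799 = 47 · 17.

Mod 47: 431 ≡ 8; 8^36 ≡ 18 (mod 47).
Mod 17: 431 ≡ 6; by Fermat, exponent reduces to 36 mod 16 = 4; 6^4 ≡ 4 (mod 17).
Combine by CRT: x ≡ 18 (mod 47), x ≡ 4 (mod 17) ⇒ x ≡ 582 (mod 799).

582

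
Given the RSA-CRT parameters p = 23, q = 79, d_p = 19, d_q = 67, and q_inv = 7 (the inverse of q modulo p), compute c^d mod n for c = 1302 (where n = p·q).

m₁ = c^(d_p) mod p: c ≡ 14 (mod 23), and 14^19 mod 23 = 10.
m₂ = c^(d_q) mod q: c ≡ 38 (mod 79), and 38^67 mod 79 = 22.
h = q_inv·(m₁ − m₂) mod p = 7·(10 − 22) mod 23 = 8.
m = m₂ + h·q = 22 + 8·79 = 654.

654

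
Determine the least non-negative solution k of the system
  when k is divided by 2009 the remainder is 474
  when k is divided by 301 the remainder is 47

gcd(2009, 301) = 7 and 7 | (47 − 474), so the pair is consistent; merging gives k ≡ 64762 (mod 86387), where 86387 = lcm(2009, 301).
The solution is unique modulo lcm(2009, 301) = 86387.

64762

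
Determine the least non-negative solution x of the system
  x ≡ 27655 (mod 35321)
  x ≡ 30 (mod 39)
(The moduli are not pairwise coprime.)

62976

Combine the congruences pairwise.
gcd(35321, 39) = 13 and 13 | (30 − 27655), so the pair is consistent; merging gives x ≡ 62976 (mod 105963), where 105963 = lcm(35321, 39).
The solution is unique modulo lcm(35321, 39) = 105963.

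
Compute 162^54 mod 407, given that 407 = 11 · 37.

147

Mod 11: 162 ≡ 8; by Fermat, exponent reduces to 54 mod 10 = 4; 8^4 ≡ 4 (mod 11).
Mod 37: 162 ≡ 14; by Fermat, exponent reduces to 54 mod 36 = 18; 14^18 ≡ 36 (mod 37).
Combine by CRT: x ≡ 4 (mod 11), x ≡ 36 (mod 37) ⇒ x ≡ 147 (mod 407).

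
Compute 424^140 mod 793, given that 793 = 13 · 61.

1

Mod 13: 424 ≡ 8; by Fermat, exponent reduces to 140 mod 12 = 8; 8^8 ≡ 1 (mod 13).
Mod 61: 424 ≡ 58; by Fermat, exponent reduces to 140 mod 60 = 20; 58^20 ≡ 1 (mod 61).
Combine by CRT: x ≡ 1 (mod 13), x ≡ 1 (mod 61) ⇒ x ≡ 1 (mod 793).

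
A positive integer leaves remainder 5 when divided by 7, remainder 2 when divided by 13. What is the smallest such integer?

From n ≡ 5 (mod 7) write n = 5 + 7t. Substituting into n ≡ 2 (mod 13) gives 7t ≡ 10 (mod 13), and since 7⁻¹ ≡ 2 (mod 13), t ≡ 7. Hence n ≡ 5 + 7·7 = 54 (mod 91).

54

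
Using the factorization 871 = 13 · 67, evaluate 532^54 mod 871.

560

Mod 13: 532 ≡ 12; by Fermat, exponent reduces to 54 mod 12 = 6; 12^6 ≡ 1 (mod 13).
Mod 67: 532 ≡ 63; 63^54 ≡ 24 (mod 67).
Combine by CRT: x ≡ 1 (mod 13), x ≡ 24 (mod 67) ⇒ x ≡ 560 (mod 871).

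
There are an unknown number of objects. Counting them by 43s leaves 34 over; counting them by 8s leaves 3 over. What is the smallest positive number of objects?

163

From N ≡ 34 (mod 43) write N = 34 + 43t. Substituting into N ≡ 3 (mod 8) gives 43t ≡ 1 (mod 8), and since 3⁻¹ ≡ 3 (mod 8), t ≡ 3. Hence N ≡ 34 + 43·3 = 163 (mod 344).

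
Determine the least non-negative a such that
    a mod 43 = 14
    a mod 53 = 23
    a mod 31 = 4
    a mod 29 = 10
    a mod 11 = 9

From a ≡ 14 (mod 43) write a = 14 + 43t. Substituting into a ≡ 23 (mod 53) gives 43t ≡ 9 (mod 53), and since 43⁻¹ ≡ 37 (mod 53), t ≡ 15. Hence a ≡ 14 + 43·15 = 659 (mod 2279).
From a ≡ 659 (mod 2279) write a = 659 + 2279t. Substituting into a ≡ 4 (mod 31) gives 2279t ≡ 27 (mod 31), and since 16⁻¹ ≡ 2 (mod 31), t ≡ 23. Hence a ≡ 659 + 2279·23 = 53076 (mod 70649).
From a ≡ 53076 (mod 70649) write a = 53076 + 70649t. Substituting into a ≡ 10 (mod 29) gives 70649t ≡ 4 (mod 29), and since 5⁻¹ ≡ 6 (mod 29), t ≡ 24. Hence a ≡ 53076 + 70649·24 = 1748652 (mod 2048821).
From a ≡ 1748652 (mod 2048821) write a = 1748652 + 2048821t. Substituting into a ≡ 9 (mod 11) gives 2048821t ≡ 5 (mod 11), and since 5⁻¹ ≡ 9 (mod 11), t ≡ 1. Hence a ≡ 1748652 + 2048821·1 = 3797473 (mod 22537031).

3797473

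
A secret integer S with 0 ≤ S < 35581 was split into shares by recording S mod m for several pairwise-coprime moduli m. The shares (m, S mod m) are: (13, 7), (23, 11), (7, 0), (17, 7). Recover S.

From S ≡ 7 (mod 13) write S = 7 + 13t. Substituting into S ≡ 11 (mod 23) gives 13t ≡ 4 (mod 23), and since 13⁻¹ ≡ 16 (mod 23), t ≡ 18. Hence S ≡ 7 + 13·18 = 241 (mod 299).
From S ≡ 241 (mod 299) write S = 241 + 299t. Substituting into S ≡ 0 (mod 7) gives 299t ≡ 4 (mod 7), and since 5⁻¹ ≡ 3 (mod 7), t ≡ 5. Hence S ≡ 241 + 299·5 = 1736 (mod 2093).
From S ≡ 1736 (mod 2093) write S = 1736 + 2093t. Substituting into S ≡ 7 (mod 17) gives 2093t ≡ 5 (mod 17), and since 2⁻¹ ≡ 9 (mod 17), t ≡ 11. Hence S ≡ 1736 + 2093·11 = 24759 (mod 35581).

24759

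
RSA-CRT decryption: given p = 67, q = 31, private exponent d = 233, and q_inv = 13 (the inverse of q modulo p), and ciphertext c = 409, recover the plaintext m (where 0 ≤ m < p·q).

d_p = d mod (p−1) = 233 mod 66 = 35; d_q = d mod (q−1) = 23.
m₁ = c^(d_p) mod p: c ≡ 7 (mod 67), and 7^35 mod 67 = 18.
m₂ = c^(d_q) mod q: c ≡ 6 (mod 31), and 6^23 mod 31 = 26.
h = q_inv·(m₁ − m₂) mod p = 13·(18 − 26) mod 67 = 30.
m = m₂ + h·q = 26 + 30·31 = 956.

956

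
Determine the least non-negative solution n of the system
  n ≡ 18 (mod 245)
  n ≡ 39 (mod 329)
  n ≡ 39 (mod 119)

Combine the congruences pairwise.
gcd(245, 329) = 7 and 7 | (39 − 18), so the pair is consistent; merging gives n ≡ 8593 (mod 11515), where 11515 = lcm(245, 329).
gcd(11515, 119) = 7 and 7 | (39 − 8593), so the pair is consistent; merging gives n ≡ 100713 (mod 195755), where 195755 = lcm(11515, 119).
The solution is unique modulo lcm(245, 329, 119) = 195755.

100713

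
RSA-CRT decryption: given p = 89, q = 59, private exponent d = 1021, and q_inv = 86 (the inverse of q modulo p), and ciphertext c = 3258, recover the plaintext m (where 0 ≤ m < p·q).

d_p = d mod (p−1) = 1021 mod 88 = 53; d_q = d mod (q−1) = 35.
m₁ = c^(d_p) mod p: c ≡ 54 (mod 89), and 54^53 mod 89 = 26.
m₂ = c^(d_q) mod q: c ≡ 13 (mod 59), and 13^35 mod 59 = 40.
h = q_inv·(m₁ − m₂) mod p = 86·(26 − 40) mod 89 = 42.
m = m₂ + h·q = 40 + 42·59 = 2518.

2518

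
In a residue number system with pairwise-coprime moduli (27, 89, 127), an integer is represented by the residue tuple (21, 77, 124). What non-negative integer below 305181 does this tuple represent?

From x ≡ 21 (mod 27) write x = 21 + 27t. Substituting into x ≡ 77 (mod 89) gives 27t ≡ 56 (mod 89), and since 27⁻¹ ≡ 33 (mod 89), t ≡ 68. Hence x ≡ 21 + 27·68 = 1857 (mod 2403).
From x ≡ 1857 (mod 2403) write x = 1857 + 2403t. Substituting into x ≡ 124 (mod 127) gives 2403t ≡ 45 (mod 127), and since 117⁻¹ ≡ 38 (mod 127), t ≡ 59. Hence x ≡ 1857 + 2403·59 = 143634 (mod 305181).

143634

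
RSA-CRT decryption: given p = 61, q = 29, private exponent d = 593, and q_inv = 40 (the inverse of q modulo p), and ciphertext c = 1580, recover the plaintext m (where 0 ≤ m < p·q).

1063

d_p = d mod (p−1) = 593 mod 60 = 53; d_q = d mod (q−1) = 5.
m₁ = c^(d_p) mod p: c ≡ 55 (mod 61), and 55^53 mod 61 = 26.
m₂ = c^(d_q) mod q: c ≡ 14 (mod 29), and 14^5 mod 29 = 19.
h = q_inv·(m₁ − m₂) mod p = 40·(26 − 19) mod 61 = 36.
m = m₂ + h·q = 19 + 36·29 = 1063.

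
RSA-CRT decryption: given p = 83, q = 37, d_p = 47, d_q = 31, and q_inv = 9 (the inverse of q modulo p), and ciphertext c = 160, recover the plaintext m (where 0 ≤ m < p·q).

m₁ = c^(d_p) mod p: c ≡ 77 (mod 83), and 77^47 mod 83 = 10.
m₂ = c^(d_q) mod q: c ≡ 12 (mod 37), and 12^31 mod 37 = 16.
h = q_inv·(m₁ − m₂) mod p = 9·(10 − 16) mod 83 = 29.
m = m₂ + h·q = 16 + 29·37 = 1089.

1089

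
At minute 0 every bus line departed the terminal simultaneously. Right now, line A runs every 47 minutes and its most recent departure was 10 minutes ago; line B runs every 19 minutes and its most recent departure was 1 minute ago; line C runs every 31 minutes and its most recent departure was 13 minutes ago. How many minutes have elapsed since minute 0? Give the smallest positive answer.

The moduli are pairwise coprime; N = 47·19·31 = 27683.
N/47 = 589; 589 ≡ 25 (mod 47); 25·32 ≡ 1, so inverse 32.
N/19 = 1457; 1457 ≡ 13 (mod 19); 13·3 ≡ 1, so inverse 3.
N/31 = 893; 893 ≡ 25 (mod 31); 25·5 ≡ 1, so inverse 5.
t ≡ 10·589·32 + 1·1457·3 + 13·893·5 = 250896.
250896 mod 27683 = 1749.

1749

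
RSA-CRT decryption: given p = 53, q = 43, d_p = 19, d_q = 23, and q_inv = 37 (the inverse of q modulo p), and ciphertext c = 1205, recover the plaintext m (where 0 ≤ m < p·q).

345

m₁ = c^(d_p) mod p: c ≡ 39 (mod 53), and 39^19 mod 53 = 27.
m₂ = c^(d_q) mod q: c ≡ 1 (mod 43), and 1^23 mod 43 = 1.
h = q_inv·(m₁ − m₂) mod p = 37·(27 − 1) mod 53 = 8.
m = m₂ + h·q = 1 + 8·43 = 345.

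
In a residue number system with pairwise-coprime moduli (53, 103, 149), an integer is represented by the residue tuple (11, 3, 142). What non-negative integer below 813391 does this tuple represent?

The moduli are pairwise coprime; N = 53·103·149 = 813391.
N/53 = 15347; 15347 ≡ 30 (mod 53); 30·23 ≡ 1, so inverse 23.
N/103 = 7897; 7897 ≡ 69 (mod 103); 69·3 ≡ 1, so inverse 3.
N/149 = 5459; 5459 ≡ 95 (mod 149); 95·80 ≡ 1, so inverse 80.
x ≡ 11·15347·23 + 3·7897·3 + 142·5459·80 = 65968104.
65968104 mod 813391 = 83433.

83433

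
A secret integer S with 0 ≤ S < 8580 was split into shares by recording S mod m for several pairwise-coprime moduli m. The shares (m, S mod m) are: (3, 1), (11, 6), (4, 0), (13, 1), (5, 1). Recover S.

The moduli are pairwise coprime; N = 3·11·4·13·5 = 8580.
N/3 = 2860; 2860 ≡ 1 (mod 3), inverse 1.
N/11 = 780; 780 ≡ 10 (mod 11); 10·10 ≡ 1, so inverse 10.
N/4 = 2145; 2145 ≡ 1 (mod 4), inverse 1.
N/13 = 660; 660 ≡ 10 (mod 13); 10·4 ≡ 1, so inverse 4.
N/5 = 1716; 1716 ≡ 1 (mod 5), inverse 1.
S ≡ 1·2860·1 + 6·780·10 + 0·2145·1 + 1·660·4 + 1·1716·1 = 54016.
54016 mod 8580 = 2536.

2536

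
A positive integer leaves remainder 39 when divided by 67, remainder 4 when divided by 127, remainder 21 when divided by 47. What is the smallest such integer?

373765

The moduli are pairwise coprime; N = 67·127·47 = 399923.
N/67 = 5969; 5969 ≡ 6 (mod 67); 6·56 ≡ 1, so inverse 56.
N/127 = 3149; 3149 ≡ 101 (mod 127); 101·83 ≡ 1, so inverse 83.
N/47 = 8509; 8509 ≡ 2 (mod 47); 2·24 ≡ 1, so inverse 24.
x ≡ 39·5969·56 + 4·3149·83 + 21·8509·24 = 18370300.
18370300 mod 399923 = 373765.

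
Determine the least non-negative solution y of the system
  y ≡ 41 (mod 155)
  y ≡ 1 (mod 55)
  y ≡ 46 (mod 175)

4071

Combine the congruences pairwise.
gcd(155, 55) = 5 and 5 | (1 − 41), so the pair is consistent; merging gives y ≡ 661 (mod 1705), where 1705 = lcm(155, 55).
gcd(1705, 175) = 5 and 5 | (46 − 661), so the pair is consistent; merging gives y ≡ 4071 (mod 59675), where 59675 = lcm(1705, 175).
The solution is unique modulo lcm(155, 55, 175) = 59675.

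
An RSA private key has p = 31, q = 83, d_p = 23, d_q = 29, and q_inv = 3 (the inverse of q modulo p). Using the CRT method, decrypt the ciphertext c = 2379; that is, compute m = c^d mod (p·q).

1751

m₁ = c^(d_p) mod p: c ≡ 23 (mod 31), and 23^23 mod 31 = 15.
m₂ = c^(d_q) mod q: c ≡ 55 (mod 83), and 55^29 mod 83 = 8.
h = q_inv·(m₁ − m₂) mod p = 3·(15 − 8) mod 31 = 21.
m = m₂ + h·q = 8 + 21·83 = 1751.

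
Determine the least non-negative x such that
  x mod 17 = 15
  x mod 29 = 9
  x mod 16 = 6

4214

The moduli are pairwise coprime; N = 17·29·16 = 7888.
N/17 = 464; 464 ≡ 5 (mod 17); 5·7 ≡ 1, so inverse 7.
N/29 = 272; 272 ≡ 11 (mod 29); 11·8 ≡ 1, so inverse 8.
N/16 = 493; 493 ≡ 13 (mod 16); 13·5 ≡ 1, so inverse 5.
x ≡ 15·464·7 + 9·272·8 + 6·493·5 = 83094.
83094 mod 7888 = 4214.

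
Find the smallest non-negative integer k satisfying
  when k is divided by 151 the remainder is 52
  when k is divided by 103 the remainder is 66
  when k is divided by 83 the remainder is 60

1103711

The moduli are pairwise coprime; N = 151·103·83 = 1290899.
N/151 = 8549; 8549 ≡ 93 (mod 151); 93·13 ≡ 1, so inverse 13.
N/103 = 12533; 12533 ≡ 70 (mod 103); 70·78 ≡ 1, so inverse 78.
N/83 = 15553; 15553 ≡ 32 (mod 83); 32·13 ≡ 1, so inverse 13.
k ≡ 52·8549·13 + 66·12533·78 + 60·15553·13 = 82430348.
82430348 mod 1290899 = 1103711.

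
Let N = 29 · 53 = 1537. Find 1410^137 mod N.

300

Mod 29: 1410 ≡ 18; by Fermat, exponent reduces to 137 mod 28 = 25; 18^25 ≡ 10 (mod 29).
Mod 53: 1410 ≡ 32; by Fermat, exponent reduces to 137 mod 52 = 33; 32^33 ≡ 35 (mod 53).
Combine by CRT: x ≡ 10 (mod 29), x ≡ 35 (mod 53) ⇒ x ≡ 300 (mod 1537).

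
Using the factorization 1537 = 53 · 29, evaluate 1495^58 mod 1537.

Mod 53: 1495 ≡ 11; by Fermat, exponent reduces to 58 mod 52 = 6; 11^6 ≡ 36 (mod 53).
Mod 29: 1495 ≡ 16; by Fermat, exponent reduces to 58 mod 28 = 2; 16^2 ≡ 24 (mod 29).
Combine by CRT: x ≡ 36 (mod 53), x ≡ 24 (mod 29) ⇒ x ≡ 778 (mod 1537).

778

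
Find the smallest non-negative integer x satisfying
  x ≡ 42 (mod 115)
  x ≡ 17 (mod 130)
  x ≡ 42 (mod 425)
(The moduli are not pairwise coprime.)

gcd(115, 130) = 5 and 5 | (17 − 42), so the pair is consistent; merging gives x ≡ 2227 (mod 2990), where 2990 = lcm(115, 130).
gcd(2990, 425) = 5 and 5 | (42 − 2227), so the pair is consistent; merging gives x ≡ 244417 (mod 254150), where 254150 = lcm(2990, 425).
The solution is unique modulo lcm(115, 130, 425) = 254150.

244417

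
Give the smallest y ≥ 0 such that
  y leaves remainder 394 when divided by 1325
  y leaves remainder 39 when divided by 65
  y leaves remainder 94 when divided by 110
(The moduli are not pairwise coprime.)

gcd(1325, 65) = 5 and 5 | (39 − 394), so the pair is consistent; merging gives y ≡ 5694 (mod 17225), where 17225 = lcm(1325, 65).
gcd(17225, 110) = 5 and 5 | (94 − 5694), so the pair is consistent; merging gives y ≡ 212394 (mod 378950), where 378950 = lcm(17225, 110).
The solution is unique modulo lcm(1325, 65, 110) = 378950.

212394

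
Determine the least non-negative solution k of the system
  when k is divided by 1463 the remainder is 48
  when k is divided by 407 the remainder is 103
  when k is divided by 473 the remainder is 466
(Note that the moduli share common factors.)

234128

gcd(1463, 407) = 11 and 11 | (103 − 48), so the pair is consistent; merging gives k ≡ 17604 (mod 54131), where 54131 = lcm(1463, 407).
gcd(54131, 473) = 11 and 11 | (466 − 17604), so the pair is consistent; merging gives k ≡ 234128 (mod 2327633), where 2327633 = lcm(54131, 473).
The solution is unique modulo lcm(1463, 407, 473) = 2327633.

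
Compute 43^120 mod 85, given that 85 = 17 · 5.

Mod 17: 43 ≡ 9; by Fermat, exponent reduces to 120 mod 16 = 8; 9^8 ≡ 1 (mod 17).
Mod 5: 43 ≡ 3; since 4 | 120, by Fermat 3^120 ≡ 1 (mod 5).
Combine by CRT: x ≡ 1 (mod 17), x ≡ 1 (mod 5) ⇒ x ≡ 1 (mod 85).

1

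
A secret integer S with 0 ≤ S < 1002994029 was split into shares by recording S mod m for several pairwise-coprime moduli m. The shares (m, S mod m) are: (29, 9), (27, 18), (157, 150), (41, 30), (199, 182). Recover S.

757220256

The moduli are pairwise coprime; N = 29·27·157·41·199 = 1002994029.
N/29 = 34586001; 34586001 ≡ 21 (mod 29); 21·18 ≡ 1, so inverse 18.
N/27 = 37147927; 37147927 ≡ 4 (mod 27); 4·7 ≡ 1, so inverse 7.
N/157 = 6388497; 6388497 ≡ 10 (mod 157); 10·110 ≡ 1, so inverse 110.
N/41 = 24463269; 24463269 ≡ 4 (mod 41); 4·31 ≡ 1, so inverse 31.
N/199 = 5040171; 5040171 ≡ 98 (mod 199); 98·132 ≡ 1, so inverse 132.
S ≡ 9·34586001·18 + 18·37147927·7 + 150·6388497·110 + 30·24463269·31 + 182·5040171·132 = 259529679738.
259529679738 mod 1002994029 = 757220256.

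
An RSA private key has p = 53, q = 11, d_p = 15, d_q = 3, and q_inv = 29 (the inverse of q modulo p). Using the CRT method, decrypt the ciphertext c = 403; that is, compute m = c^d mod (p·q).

563

m₁ = c^(d_p) mod p: c ≡ 32 (mod 53), and 32^15 mod 53 = 33.
m₂ = c^(d_q) mod q: c ≡ 7 (mod 11), and 7^3 mod 11 = 2.
h = q_inv·(m₁ − m₂) mod p = 29·(33 − 2) mod 53 = 51.
m = m₂ + h·q = 2 + 51·11 = 563.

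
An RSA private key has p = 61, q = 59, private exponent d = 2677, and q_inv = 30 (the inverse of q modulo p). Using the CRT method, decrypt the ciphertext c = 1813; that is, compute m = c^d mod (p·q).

d_p = d mod (p−1) = 2677 mod 60 = 37; d_q = d mod (q−1) = 9.
m₁ = c^(d_p) mod p: c ≡ 44 (mod 61), and 44^37 mod 61 = 30.
m₂ = c^(d_q) mod q: c ≡ 43 (mod 59), and 43^9 mod 59 = 10.
h = q_inv·(m₁ − m₂) mod p = 30·(30 − 10) mod 61 = 51.
m = m₂ + h·q = 10 + 51·59 = 3019.

3019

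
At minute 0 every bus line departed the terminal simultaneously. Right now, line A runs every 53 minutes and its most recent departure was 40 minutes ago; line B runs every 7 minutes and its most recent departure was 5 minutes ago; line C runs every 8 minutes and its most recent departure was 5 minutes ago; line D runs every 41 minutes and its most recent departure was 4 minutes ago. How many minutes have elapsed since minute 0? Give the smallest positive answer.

8573

From t ≡ 40 (mod 53) write t = 40 + 53s. Substituting into t ≡ 5 (mod 7) gives 53s ≡ 0 (mod 7), and since 4⁻¹ ≡ 2 (mod 7), s ≡ 0. Hence t ≡ 40 + 53·0 = 40 (mod 371).
From t ≡ 40 (mod 371) write t = 40 + 371s. Substituting into t ≡ 5 (mod 8) gives 371s ≡ 5 (mod 8), and since 3⁻¹ ≡ 3 (mod 8), s ≡ 7. Hence t ≡ 40 + 371·7 = 2637 (mod 2968).
From t ≡ 2637 (mod 2968) write t = 2637 + 2968s. Substituting into t ≡ 4 (mod 41) gives 2968s ≡ 32 (mod 41), and since 16⁻¹ ≡ 18 (mod 41), s ≡ 2. Hence t ≡ 2637 + 2968·2 = 8573 (mod 121688).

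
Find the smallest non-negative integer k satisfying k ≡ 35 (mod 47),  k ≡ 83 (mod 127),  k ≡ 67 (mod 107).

589744

The moduli are pairwise coprime; N = 47·127·107 = 638683.
N/47 = 13589; 13589 ≡ 6 (mod 47); 6·8 ≡ 1, so inverse 8.
N/127 = 5029; 5029 ≡ 76 (mod 127); 76·122 ≡ 1, so inverse 122.
N/107 = 5969; 5969 ≡ 84 (mod 107); 84·93 ≡ 1, so inverse 93.
k ≡ 35·13589·8 + 83·5029·122 + 67·5969·93 = 91921413.
91921413 mod 638683 = 589744.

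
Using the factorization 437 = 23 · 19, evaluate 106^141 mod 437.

343

Mod 23: 106 ≡ 14; by Fermat, exponent reduces to 141 mod 22 = 9; 14^9 ≡ 21 (mod 23).
Mod 19: 106 ≡ 11; by Fermat, exponent reduces to 141 mod 18 = 15; 11^15 ≡ 1 (mod 19).
Combine by CRT: x ≡ 21 (mod 23), x ≡ 1 (mod 19) ⇒ x ≡ 343 (mod 437).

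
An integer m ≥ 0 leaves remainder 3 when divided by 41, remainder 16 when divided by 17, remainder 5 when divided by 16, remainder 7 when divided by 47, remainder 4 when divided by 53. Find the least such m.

14177557

The moduli are pairwise coprime; N = 41·17·16·47·53 = 27779632.
N/41 = 677552; 677552 ≡ 27 (mod 41); 27·38 ≡ 1, so inverse 38.
N/17 = 1634096; 1634096 ≡ 5 (mod 17); 5·7 ≡ 1, so inverse 7.
N/16 = 1736227; 1736227 ≡ 3 (mod 16); 3·11 ≡ 1, so inverse 11.
N/47 = 591056; 591056 ≡ 31 (mod 47); 31·44 ≡ 1, so inverse 44.
N/53 = 524144; 524144 ≡ 27 (mod 53); 27·2 ≡ 1, so inverse 2.
m ≡ 3·677552·38 + 16·1634096·7 + 5·1736227·11 + 7·591056·44 + 4·524144·2 = 541990565.
541990565 mod 27779632 = 14177557.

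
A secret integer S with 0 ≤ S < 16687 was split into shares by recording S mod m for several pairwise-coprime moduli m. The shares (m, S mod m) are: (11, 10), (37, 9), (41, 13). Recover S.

The moduli are pairwise coprime; N = 11·37·41 = 16687.
N/11 = 1517; 1517 ≡ 10 (mod 11); 10·10 ≡ 1, so inverse 10.
N/37 = 451; 451 ≡ 7 (mod 37); 7·16 ≡ 1, so inverse 16.
N/41 = 407; 407 ≡ 38 (mod 41); 38·27 ≡ 1, so inverse 27.
S ≡ 10·1517·10 + 9·451·16 + 13·407·27 = 359501.
359501 mod 16687 = 9074.

9074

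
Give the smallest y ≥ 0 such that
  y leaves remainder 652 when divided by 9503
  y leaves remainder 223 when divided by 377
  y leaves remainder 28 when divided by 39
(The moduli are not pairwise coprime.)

gcd(9503, 377) = 13 and 13 | (223 − 652), so the pair is consistent; merging gives y ≡ 86179 (mod 275587), where 275587 = lcm(9503, 377).
gcd(275587, 39) = 13 and 13 | (28 − 86179), so the pair is consistent; merging gives y ≡ 86179 (mod 826761), where 826761 = lcm(275587, 39).
The solution is unique modulo lcm(9503, 377, 39) = 826761.

86179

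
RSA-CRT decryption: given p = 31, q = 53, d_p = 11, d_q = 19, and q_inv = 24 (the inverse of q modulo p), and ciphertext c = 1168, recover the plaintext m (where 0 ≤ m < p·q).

m₁ = c^(d_p) mod p: c ≡ 21 (mod 31), and 21^11 mod 31 = 12.
m₂ = c^(d_q) mod q: c ≡ 2 (mod 53), and 2^19 mod 53 = 12.
h = q_inv·(m₁ − m₂) mod p = 24·(12 − 12) mod 31 = 0.
m = m₂ + h·q = 12 + 0·53 = 12.

12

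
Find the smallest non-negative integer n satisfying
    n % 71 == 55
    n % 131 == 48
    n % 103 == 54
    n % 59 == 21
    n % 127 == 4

Combine the congruences pairwise.
From n ≡ 55 (mod 71) write n = 55 + 71t. Substituting into n ≡ 48 (mod 131) gives 71t ≡ 124 (mod 131), and since 71⁻¹ ≡ 24 (mod 131), t ≡ 94. Hence n ≡ 55 + 71·94 = 6729 (mod 9301).
From n ≡ 6729 (mod 9301) write n = 6729 + 9301t. Substituting into n ≡ 54 (mod 103) gives 9301t ≡ 20 (mod 103), and since 31⁻¹ ≡ 10 (mod 103), t ≡ 97. Hence n ≡ 6729 + 9301·97 = 908926 (mod 958003).
From n ≡ 908926 (mod 958003) write n = 908926 + 958003t. Substituting into n ≡ 21 (mod 59) gives 958003t ≡ 49 (mod 59), and since 20⁻¹ ≡ 3 (mod 59), t ≡ 29. Hence n ≡ 908926 + 958003·29 = 28691013 (mod 56522177).
From n ≡ 28691013 (mod 56522177) write n = 28691013 + 56522177t. Substituting into n ≡ 4 (mod 127) gives 56522177t ≡ 69 (mod 127), and since 65⁻¹ ≡ 43 (mod 127), t ≡ 46. Hence n ≡ 28691013 + 56522177·46 = 2628711155 (mod 7178316479).

2628711155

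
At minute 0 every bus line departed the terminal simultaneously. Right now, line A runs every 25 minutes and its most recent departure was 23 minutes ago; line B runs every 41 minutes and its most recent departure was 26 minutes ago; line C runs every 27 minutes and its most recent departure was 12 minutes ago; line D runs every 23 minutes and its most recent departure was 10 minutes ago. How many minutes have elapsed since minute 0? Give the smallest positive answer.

The moduli are pairwise coprime; N = 25·41·27·23 = 636525.
N/25 = 25461; 25461 ≡ 11 (mod 25); 11·16 ≡ 1, so inverse 16.
N/41 = 15525; 15525 ≡ 27 (mod 41); 27·38 ≡ 1, so inverse 38.
N/27 = 23575; 23575 ≡ 4 (mod 27); 4·7 ≡ 1, so inverse 7.
N/23 = 27675; 27675 ≡ 6 (mod 23); 6·4 ≡ 1, so inverse 4.
t ≡ 23·25461·16 + 26·15525·38 + 12·23575·7 + 10·27675·4 = 27795648.
27795648 mod 636525 = 425073.

425073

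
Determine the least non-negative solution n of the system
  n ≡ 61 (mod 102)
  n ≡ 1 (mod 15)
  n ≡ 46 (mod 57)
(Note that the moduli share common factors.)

2611

Combine the congruences pairwise.
gcd(102, 15) = 3 and 3 | (1 − 61), so the pair is consistent; merging gives n ≡ 61 (mod 510), where 510 = lcm(102, 15).
gcd(510, 57) = 3 and 3 | (46 − 61), so the pair is consistent; merging gives n ≡ 2611 (mod 9690), where 9690 = lcm(510, 57).
The solution is unique modulo lcm(102, 15, 57) = 9690.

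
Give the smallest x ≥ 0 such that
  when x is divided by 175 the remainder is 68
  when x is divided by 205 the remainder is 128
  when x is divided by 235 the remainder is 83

236493

gcd(175, 205) = 5 and 5 | (128 − 68), so the pair is consistent; merging gives x ≡ 6893 (mod 7175), where 7175 = lcm(175, 205).
gcd(7175, 235) = 5 and 5 | (83 − 6893), so the pair is consistent; merging gives x ≡ 236493 (mod 337225), where 337225 = lcm(7175, 235).
The solution is unique modulo lcm(175, 205, 235) = 337225.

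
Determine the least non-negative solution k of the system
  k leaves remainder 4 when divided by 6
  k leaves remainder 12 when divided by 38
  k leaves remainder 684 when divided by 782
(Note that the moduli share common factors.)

18670

gcd(6, 38) = 2 and 2 | (12 − 4), so the pair is consistent; merging gives k ≡ 88 (mod 114), where 114 = lcm(6, 38).
gcd(114, 782) = 2 and 2 | (684 − 88), so the pair is consistent; merging gives k ≡ 18670 (mod 44574), where 44574 = lcm(114, 782).
The solution is unique modulo lcm(6, 38, 782) = 44574.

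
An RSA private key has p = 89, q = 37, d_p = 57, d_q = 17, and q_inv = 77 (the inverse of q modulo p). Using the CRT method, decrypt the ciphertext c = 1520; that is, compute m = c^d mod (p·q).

2726

m₁ = c^(d_p) mod p: c ≡ 7 (mod 89), and 7^57 mod 89 = 56.
m₂ = c^(d_q) mod q: c ≡ 3 (mod 37), and 3^17 mod 37 = 25.
h = q_inv·(m₁ − m₂) mod p = 77·(56 − 25) mod 89 = 73.
m = m₂ + h·q = 25 + 73·37 = 2726.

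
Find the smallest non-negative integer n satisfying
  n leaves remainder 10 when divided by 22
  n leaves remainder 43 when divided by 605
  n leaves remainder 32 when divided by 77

gcd(22, 605) = 11 and 11 | (43 − 10), so the pair is consistent; merging gives n ≡ 648 (mod 1210), where 1210 = lcm(22, 605).
gcd(1210, 77) = 11 and 11 | (32 − 648), so the pair is consistent; merging gives n ≡ 648 (mod 8470), where 8470 = lcm(1210, 77).
The solution is unique modulo lcm(22, 605, 77) = 8470.

648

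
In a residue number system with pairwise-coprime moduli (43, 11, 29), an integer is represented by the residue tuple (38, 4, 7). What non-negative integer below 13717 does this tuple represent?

11433

The moduli are pairwise coprime; N = 43·11·29 = 13717.
N/43 = 319; 319 ≡ 18 (mod 43); 18·12 ≡ 1, so inverse 12.
N/11 = 1247; 1247 ≡ 4 (mod 11); 4·3 ≡ 1, so inverse 3.
N/29 = 473; 473 ≡ 9 (mod 29); 9·13 ≡ 1, so inverse 13.
x ≡ 38·319·12 + 4·1247·3 + 7·473·13 = 203471.
203471 mod 13717 = 11433.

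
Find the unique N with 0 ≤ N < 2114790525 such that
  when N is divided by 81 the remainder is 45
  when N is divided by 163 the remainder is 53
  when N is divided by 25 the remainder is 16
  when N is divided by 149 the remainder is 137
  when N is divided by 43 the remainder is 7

1297048266

The moduli are pairwise coprime; M = 81·163·25·149·43 = 2114790525.
M/81 = 26108525; 26108525 ≡ 38 (mod 81); 38·32 ≡ 1, so inverse 32.
M/163 = 12974175; 12974175 ≡ 27 (mod 163); 27·157 ≡ 1, so inverse 157.
M/25 = 84591621; 84591621 ≡ 21 (mod 25); 21·6 ≡ 1, so inverse 6.
M/149 = 14193225; 14193225 ≡ 81 (mod 149); 81·46 ≡ 1, so inverse 46.
M/43 = 49181175; 49181175 ≡ 11 (mod 43); 11·4 ≡ 1, so inverse 4.
N ≡ 45·26108525·32 + 53·12974175·157 + 16·84591621·6 + 137·14193225·46 + 7·49181175·4 = 244497958641.
244497958641 mod 2114790525 = 1297048266.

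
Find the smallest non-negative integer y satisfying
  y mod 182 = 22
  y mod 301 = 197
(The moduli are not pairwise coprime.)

Combine the congruences pairwise.
gcd(182, 301) = 7 and 7 | (197 − 22), so the pair is consistent; merging gives y ≡ 7120 (mod 7826), where 7826 = lcm(182, 301).
The solution is unique modulo lcm(182, 301) = 7826.

7120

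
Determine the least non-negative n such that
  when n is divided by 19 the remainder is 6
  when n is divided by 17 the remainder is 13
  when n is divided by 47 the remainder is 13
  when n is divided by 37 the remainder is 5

298040

From n ≡ 6 (mod 19) write n = 6 + 19t. Substituting into n ≡ 13 (mod 17) gives 19t ≡ 7 (mod 17), and since 2⁻¹ ≡ 9 (mod 17), t ≡ 12. Hence n ≡ 6 + 19·12 = 234 (mod 323).
From n ≡ 234 (mod 323) write n = 234 + 323t. Substituting into n ≡ 13 (mod 47) gives 323t ≡ 14 (mod 47), and since 41⁻¹ ≡ 39 (mod 47), t ≡ 29. Hence n ≡ 234 + 323·29 = 9601 (mod 15181).
From n ≡ 9601 (mod 15181) write n = 9601 + 15181t. Substituting into n ≡ 5 (mod 37) gives 15181t ≡ 24 (mod 37), and since 11⁻¹ ≡ 27 (mod 37), t ≡ 19. Hence n ≡ 9601 + 15181·19 = 298040 (mod 561697).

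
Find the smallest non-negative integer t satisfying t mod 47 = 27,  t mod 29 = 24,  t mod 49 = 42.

58401

Combine the congruences pairwise.
From t ≡ 27 (mod 47) write t = 27 + 47s. Substituting into t ≡ 24 (mod 29) gives 47s ≡ 26 (mod 29), and since 18⁻¹ ≡ 21 (mod 29), s ≡ 24. Hence t ≡ 27 + 47·24 = 1155 (mod 1363).
From t ≡ 1155 (mod 1363) write t = 1155 + 1363s. Substituting into t ≡ 42 (mod 49) gives 1363s ≡ 14 (mod 49), and since 40⁻¹ ≡ 38 (mod 49), s ≡ 42. Hence t ≡ 1155 + 1363·42 = 58401 (mod 66787).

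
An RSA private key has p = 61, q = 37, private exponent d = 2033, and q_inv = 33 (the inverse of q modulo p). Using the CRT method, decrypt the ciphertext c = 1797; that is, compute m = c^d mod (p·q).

252

d_p = d mod (p−1) = 2033 mod 60 = 53; d_q = d mod (q−1) = 17.
m₁ = c^(d_p) mod p: c ≡ 28 (mod 61), and 28^53 mod 61 = 8.
m₂ = c^(d_q) mod q: c ≡ 21 (mod 37), and 21^17 mod 37 = 30.
h = q_inv·(m₁ − m₂) mod p = 33·(8 − 30) mod 61 = 6.
m = m₂ + h·q = 30 + 6·37 = 252.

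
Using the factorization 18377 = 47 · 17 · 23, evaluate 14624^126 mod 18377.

1070

Mod 47: 14624 ≡ 7; by Fermat, exponent reduces to 126 mod 46 = 34; 7^34 ≡ 36 (mod 47).
Mod 17: 14624 ≡ 4; by Fermat, exponent reduces to 126 mod 16 = 14; 4^14 ≡ 16 (mod 17).
Mod 23: 14624 ≡ 19; by Fermat, exponent reduces to 126 mod 22 = 16; 19^16 ≡ 12 (mod 23).
Combine by CRT: x ≡ 36 (mod 47), x ≡ 16 (mod 17), x ≡ 12 (mod 23) ⇒ x ≡ 1070 (mod 18377).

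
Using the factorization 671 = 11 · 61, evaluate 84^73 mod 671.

Mod 11: 84 ≡ 7; by Fermat, exponent reduces to 73 mod 10 = 3; 7^3 ≡ 2 (mod 11).
Mod 61: 84 ≡ 23; by Fermat, exponent reduces to 73 mod 60 = 13; 23^13 ≡ 33 (mod 61).
Combine by CRT: x ≡ 2 (mod 11), x ≡ 33 (mod 61) ⇒ x ≡ 277 (mod 671).

277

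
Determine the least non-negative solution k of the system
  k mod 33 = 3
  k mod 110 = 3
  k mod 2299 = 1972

Combine the congruences pairwise.
gcd(33, 110) = 11 and 11 | (3 − 3), so the pair is consistent; merging gives k ≡ 3 (mod 330), where 330 = lcm(33, 110).
gcd(330, 2299) = 11 and 11 | (1972 − 3), so the pair is consistent; merging gives k ≡ 68643 (mod 68970), where 68970 = lcm(330, 2299).
The solution is unique modulo lcm(33, 110, 2299) = 68970.

68643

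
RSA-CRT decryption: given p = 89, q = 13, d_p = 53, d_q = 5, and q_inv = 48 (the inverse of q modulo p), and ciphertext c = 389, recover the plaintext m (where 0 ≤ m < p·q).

896

m₁ = c^(d_p) mod p: c ≡ 33 (mod 89), and 33^53 mod 89 = 6.
m₂ = c^(d_q) mod q: c ≡ 12 (mod 13), and 12^5 mod 13 = 12.
h = q_inv·(m₁ − m₂) mod p = 48·(6 − 12) mod 89 = 68.
m = m₂ + h·q = 12 + 68·13 = 896.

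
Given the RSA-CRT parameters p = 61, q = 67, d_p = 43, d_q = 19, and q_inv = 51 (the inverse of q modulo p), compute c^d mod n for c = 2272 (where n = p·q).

2883

m₁ = c^(d_p) mod p: c ≡ 15 (mod 61), and 15^43 mod 61 = 16.
m₂ = c^(d_q) mod q: c ≡ 61 (mod 67), and 61^19 mod 67 = 2.
h = q_inv·(m₁ − m₂) mod p = 51·(16 − 2) mod 61 = 43.
m = m₂ + h·q = 2 + 43·67 = 2883.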